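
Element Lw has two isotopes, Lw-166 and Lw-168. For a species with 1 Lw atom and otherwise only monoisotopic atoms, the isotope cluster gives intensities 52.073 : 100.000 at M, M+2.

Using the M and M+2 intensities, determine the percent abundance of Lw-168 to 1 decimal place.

65.8%

Write p for the Lw-166 fraction. I(M+2)/I(M) = [C(1,1)·p^0·(1−p)] / p^1 = 1·(1−p)/p = 100.000/52.073 = 1.9204
(1−p)/p = 1.9204/1 = 1.9204  ⇒  p = 1/(1 + 1.9204) = 0.3424
Lw-166: 34.2%, Lw-168: 65.8%.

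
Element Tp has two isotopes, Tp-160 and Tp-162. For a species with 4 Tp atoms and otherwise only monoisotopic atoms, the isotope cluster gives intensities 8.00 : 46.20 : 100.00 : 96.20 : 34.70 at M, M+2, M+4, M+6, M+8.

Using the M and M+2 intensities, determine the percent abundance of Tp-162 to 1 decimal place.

If p is the fraction of Tp that is Tp-160, then I(M+2)/I(M) = [C(4,1)·p^3·(1−p)] / p^4 = 4·(1−p)/p = 46.20/8.00 = 5.7750
(1−p)/p = 5.7750/4 = 1.4438  ⇒  p = 1/(1 + 1.4438) = 0.4092
Tp-160: 40.9%, Tp-162: 59.1%.

59.1%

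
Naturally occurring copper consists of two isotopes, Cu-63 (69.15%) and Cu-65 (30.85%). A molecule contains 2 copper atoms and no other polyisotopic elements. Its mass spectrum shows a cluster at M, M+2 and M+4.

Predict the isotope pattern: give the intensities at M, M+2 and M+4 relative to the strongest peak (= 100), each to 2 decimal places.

100.00 : 89.23 : 19.90

The 2 Cu atoms are independent, so intensities follow the terms of (0.6915 + 0.3085)^2.
P(M) = 0.6915^2 = 0.478172
P(M+2) = 2 × 0.6915^1 × 0.3085^1 = 0.426656
P(M+4) = 0.3085^2 = 0.095172
The M peak is largest (0.478172); scaling to 100 gives 100.00 : 89.23 : 19.90.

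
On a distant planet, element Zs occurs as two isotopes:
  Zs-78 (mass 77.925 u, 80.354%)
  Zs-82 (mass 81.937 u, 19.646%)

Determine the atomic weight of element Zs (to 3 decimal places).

78.713 u

Weight each isotope mass by its fractional abundance: 0.80354 × 77.925 + 0.19646 × 81.937
= 62.6159 + 16.0973 = 78.7132 u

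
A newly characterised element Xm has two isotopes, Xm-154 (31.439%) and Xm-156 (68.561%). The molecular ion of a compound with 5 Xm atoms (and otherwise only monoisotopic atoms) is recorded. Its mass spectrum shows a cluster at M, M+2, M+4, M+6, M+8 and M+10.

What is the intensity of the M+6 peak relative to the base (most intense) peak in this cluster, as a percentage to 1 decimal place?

91.7%

(0.31439 + 0.68561)^5 gives M 0.0031, M+2 0.0335, M+4 0.1461, M+6 0.3185, M+8 0.3473, M+10 0.1515; the largest is M+8.
P(M+8) = C(5,4) × 0.31439^1 × 0.68561^4 = 5 × 0.31439 × 0.22095741 = 0.347334 (base)
P(M+6) = C(5,3) × 0.31439^2 × 0.68561^3 = 10 × 0.09884107 × 0.32227857 = 0.318544
Relative intensity = 0.318544 / 0.347334 × 100 = 91.7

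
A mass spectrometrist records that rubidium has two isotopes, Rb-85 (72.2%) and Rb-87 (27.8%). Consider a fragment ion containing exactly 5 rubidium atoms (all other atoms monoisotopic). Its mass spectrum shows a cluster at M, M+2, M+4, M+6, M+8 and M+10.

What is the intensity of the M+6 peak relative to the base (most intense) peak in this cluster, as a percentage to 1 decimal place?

(0.722 + 0.278)^5 gives M 0.1962, M+2 0.3777, M+4 0.2909, M+6 0.1120, M+8 0.0216, M+10 0.0017; the largest is M+2.
P(M+2) = C(5,1) × 0.722^4 × 0.278^1 = 5 × 0.27173701 × 0.2780 = 0.377714 (base)
P(M+6) = C(5,3) × 0.722^2 × 0.278^3 = 10 × 0.521284 × 0.02148495 = 0.111998
Relative intensity = 0.111998 / 0.377714 × 100 = 29.7

29.7%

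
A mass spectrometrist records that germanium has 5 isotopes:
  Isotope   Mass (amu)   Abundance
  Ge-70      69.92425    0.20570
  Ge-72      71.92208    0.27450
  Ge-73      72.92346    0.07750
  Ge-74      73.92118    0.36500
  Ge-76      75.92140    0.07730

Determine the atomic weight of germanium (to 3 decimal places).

Weight each isotope mass by its fractional abundance: 0.20570 × 69.92425 + 0.27450 × 71.92208 + 0.07750 × 72.92346 + 0.36500 × 73.92118 + 0.07730 × 75.92140
= 14.383418 + 19.742611 + 5.651568 + 26.981231 + 5.868724 = 72.627552 amu

72.628 amu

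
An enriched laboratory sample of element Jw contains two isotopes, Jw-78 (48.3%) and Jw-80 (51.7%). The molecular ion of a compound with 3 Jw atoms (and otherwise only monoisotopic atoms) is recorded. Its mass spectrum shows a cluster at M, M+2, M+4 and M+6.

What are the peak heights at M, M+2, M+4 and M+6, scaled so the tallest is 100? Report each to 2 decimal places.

Each Jw atom is independently Jw-78 (p = 0.483) or Jw-80 (q = 0.517); the cluster is the binomial expansion (p + q)^3.
P(M) = 0.483^3 = 0.112679
P(M+2) = 3 × 0.483^2 × 0.517^1 = 0.361831
P(M+4) = 3 × 0.483^1 × 0.517^2 = 0.387302
P(M+6) = 0.517^3 = 0.138188
The M+4 peak is largest (0.387302); scaling to 100 gives 29.09 : 93.42 : 100.00 : 35.68.

29.09 : 93.42 : 100.00 : 35.68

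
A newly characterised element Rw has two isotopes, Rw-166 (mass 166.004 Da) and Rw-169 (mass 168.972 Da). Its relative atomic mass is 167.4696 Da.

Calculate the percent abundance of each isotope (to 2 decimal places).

Let x be the fractional abundance of Rw-166; then Rw-169 has abundance 1 − x.
166.004·x + 168.972·(1 − x) = 167.4696
(166.004 − 168.972)·x = 167.4696 − 168.972
x = -1.5024 / -2.968 = 0.50620 → 50.62% Rw-166, 49.38% Rw-169.

Rw-166: 50.62%, Rw-169: 49.38%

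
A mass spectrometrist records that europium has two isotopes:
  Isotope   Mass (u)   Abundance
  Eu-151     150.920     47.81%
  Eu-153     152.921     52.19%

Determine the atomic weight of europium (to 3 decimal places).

151.964 u

The abundance-weighted mean is 0.4781 × 150.920 + 0.5219 × 152.921
= 72.1549 + 79.8095 = 151.9644 u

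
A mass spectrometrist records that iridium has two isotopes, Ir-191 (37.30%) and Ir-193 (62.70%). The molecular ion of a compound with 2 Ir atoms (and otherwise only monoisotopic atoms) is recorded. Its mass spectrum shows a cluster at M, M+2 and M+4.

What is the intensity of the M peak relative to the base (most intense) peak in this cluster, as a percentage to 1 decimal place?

(0.3730 + 0.6270)^2 gives M 0.1391, M+2 0.4677, M+4 0.3931; the largest is M+2.
P(M+2) = C(2,1) × 0.3730^1 × 0.6270^1 = 2 × 0.3730 × 0.6270 = 0.467742 (base)
P(M) = C(2,0) × 0.3730^2 × 0.6270^0 = 1 × 0.139129 × 1.0000 = 0.139129
Relative intensity = 0.139129 / 0.467742 × 100 = 29.7

29.7%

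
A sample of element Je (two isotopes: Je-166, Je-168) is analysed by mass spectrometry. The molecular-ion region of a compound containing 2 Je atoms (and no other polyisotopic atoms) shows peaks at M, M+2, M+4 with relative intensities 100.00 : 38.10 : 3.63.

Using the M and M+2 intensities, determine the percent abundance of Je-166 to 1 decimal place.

If p is the fraction of Je that is Je-166, then I(M+2)/I(M) = [C(2,1)·p^1·(1−p)] / p^2 = 2·(1−p)/p = 38.10/100.00 = 0.3810
(1−p)/p = 0.3810/2 = 0.1905  ⇒  p = 1/(1 + 0.1905) = 0.8400
Je-166: 84.0%, Je-168: 16.0%.

84.0%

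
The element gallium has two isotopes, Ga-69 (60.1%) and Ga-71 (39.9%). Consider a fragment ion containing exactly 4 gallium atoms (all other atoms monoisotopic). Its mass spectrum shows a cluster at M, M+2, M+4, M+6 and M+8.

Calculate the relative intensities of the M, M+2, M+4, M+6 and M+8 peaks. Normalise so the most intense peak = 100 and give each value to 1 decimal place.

The 4 Ga atoms are independent, so intensities follow the terms of (0.601 + 0.399)^4.
P(M) = 0.601^4 = 0.130466
P(M+2) = 4 × 0.601^3 × 0.399^1 = 0.346463
P(M+4) = 6 × 0.601^2 × 0.399^2 = 0.345021
P(M+6) = 4 × 0.601^1 × 0.399^3 = 0.152705
P(M+8) = 0.399^4 = 0.025345
The M+2 peak is largest (0.346463); scaling to 100 gives 37.7 : 100.0 : 99.6 : 44.1 : 7.3.

37.7 : 100.0 : 99.6 : 44.1 : 7.3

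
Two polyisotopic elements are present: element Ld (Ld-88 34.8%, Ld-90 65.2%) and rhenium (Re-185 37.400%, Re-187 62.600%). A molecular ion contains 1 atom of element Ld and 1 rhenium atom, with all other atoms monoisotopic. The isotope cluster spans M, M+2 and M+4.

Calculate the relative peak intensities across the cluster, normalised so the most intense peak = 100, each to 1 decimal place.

Element Ld pattern (n=1): 0.3480 : 0.6520
Rhenium pattern (n=1): 0.3740 : 0.6260
Convolve the two distributions (both contribute in 2-u steps):
  M: 0.3480×0.3740 = 0.130152
  M+2: 0.3480×0.6260 + 0.6520×0.3740 = 0.461696
  M+4: 0.6520×0.6260 = 0.408152
Scale to base peak (0.461696) = 100: 28.2 : 100.0 : 88.4

28.2 : 100.0 : 88.4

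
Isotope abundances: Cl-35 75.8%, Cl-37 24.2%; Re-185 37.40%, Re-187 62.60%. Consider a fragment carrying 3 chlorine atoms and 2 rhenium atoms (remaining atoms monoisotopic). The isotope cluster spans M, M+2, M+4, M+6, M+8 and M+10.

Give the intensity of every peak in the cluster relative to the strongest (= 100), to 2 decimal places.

Chlorine pattern (n=3): 0.43551951 : 0.41713346 : 0.13317454 : 0.01417249
Rhenium pattern (n=2): 0.139876 : 0.468248 : 0.391876
Convolve the two distributions (both contribute in 2-u steps):
  M: 0.43551951×0.139876 = 0.060919
  M+2: 0.43551951×0.468248 + 0.41713346×0.139876 = 0.262278
  M+4: 0.43551951×0.391876 + 0.41713346×0.468248 + 0.13317454×0.139876 = 0.384619
  M+6: 0.41713346×0.391876 + 0.13317454×0.468248 + 0.01417249×0.139876 = 0.227806
  M+8: 0.13317454×0.391876 + 0.01417249×0.468248 = 0.058824
  M+10: 0.01417249×0.391876 = 0.005554
Scale to base peak (0.384619) = 100: 15.84 : 68.19 : 100.00 : 59.23 : 15.29 : 1.44

15.84 : 68.19 : 100.00 : 59.23 : 15.29 : 1.44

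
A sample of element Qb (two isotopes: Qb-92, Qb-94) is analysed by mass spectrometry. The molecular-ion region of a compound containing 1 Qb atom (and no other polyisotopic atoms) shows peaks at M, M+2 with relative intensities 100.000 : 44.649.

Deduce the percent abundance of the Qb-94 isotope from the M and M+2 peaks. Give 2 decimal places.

30.87%

If p is the fraction of Qb that is Qb-92, then I(M+2)/I(M) = [C(1,1)·p^0·(1−p)] / p^1 = 1·(1−p)/p = 44.649/100.000 = 0.4465
(1−p)/p = 0.4465/1 = 0.4465  ⇒  p = 1/(1 + 0.4465) = 0.6913
Qb-92: 69.13%, Qb-94: 30.87%.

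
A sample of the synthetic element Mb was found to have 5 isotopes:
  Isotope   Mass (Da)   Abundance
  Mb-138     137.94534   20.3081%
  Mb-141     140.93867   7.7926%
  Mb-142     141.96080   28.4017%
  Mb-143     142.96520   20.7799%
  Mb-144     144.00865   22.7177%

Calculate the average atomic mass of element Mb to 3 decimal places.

141.740 Da

Weight each isotope mass by its fractional abundance: 0.203081 × 137.94534 + 0.077926 × 140.93867 + 0.284017 × 141.96080 + 0.207799 × 142.96520 + 0.227177 × 144.00865
= 28.014078 + 10.982787 + 40.319281 + 29.708026 + 32.715453 = 141.739625 Da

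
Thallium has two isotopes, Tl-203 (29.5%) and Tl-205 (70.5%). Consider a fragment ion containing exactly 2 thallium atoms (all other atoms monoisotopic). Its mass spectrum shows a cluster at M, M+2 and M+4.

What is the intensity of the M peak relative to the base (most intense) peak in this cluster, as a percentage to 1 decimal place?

Binomial terms of (0.295 + 0.705)^2: M 0.0870, M+2 0.4160, M+4 0.4970 → M+4 is the base peak.
P(M+4) = C(2,2) × 0.295^0 × 0.705^2 = 1 × 1.0000 × 0.497025 = 0.497025 (base)
P(M) = C(2,0) × 0.295^2 × 0.705^0 = 1 × 0.087025 × 1.0000 = 0.087025
Relative intensity = 0.087025 / 0.497025 × 100 = 17.5

17.5%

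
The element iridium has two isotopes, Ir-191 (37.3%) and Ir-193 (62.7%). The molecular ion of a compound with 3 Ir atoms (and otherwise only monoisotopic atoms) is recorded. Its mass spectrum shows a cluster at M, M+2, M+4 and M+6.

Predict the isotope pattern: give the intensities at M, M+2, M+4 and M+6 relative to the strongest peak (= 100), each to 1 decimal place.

11.8 : 59.5 : 100.0 : 56.0

Expanding (0.373 + 0.627)^3:
P(M) = 0.373^3 = 0.051895
P(M+2) = 3 × 0.373^2 × 0.627^1 = 0.261702
P(M+4) = 3 × 0.373^1 × 0.627^2 = 0.439911
P(M+6) = 0.627^3 = 0.246492
The M+4 peak is largest (0.439911); scaling to 100 gives 11.8 : 59.5 : 100.0 : 56.0.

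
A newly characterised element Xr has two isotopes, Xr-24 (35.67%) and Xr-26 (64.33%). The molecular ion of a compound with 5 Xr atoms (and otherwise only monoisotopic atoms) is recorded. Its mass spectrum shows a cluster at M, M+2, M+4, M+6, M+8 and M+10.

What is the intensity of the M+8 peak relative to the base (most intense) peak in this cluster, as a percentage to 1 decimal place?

90.2%

Term probabilities: M 0.0058, M+2 0.0521, M+4 0.1878, M+6 0.3387, M+8 0.3054, M+10 0.1102. Base peak = M+6.
P(M+6) = C(5,3) × 0.3567^2 × 0.6433^3 = 10 × 0.12723489 × 0.26621998 = 0.338725 (base)
P(M+8) = C(5,4) × 0.3567^1 × 0.6433^4 = 5 × 0.3567 × 0.17125932 = 0.305441
Relative intensity = 0.305441 / 0.338725 × 100 = 90.2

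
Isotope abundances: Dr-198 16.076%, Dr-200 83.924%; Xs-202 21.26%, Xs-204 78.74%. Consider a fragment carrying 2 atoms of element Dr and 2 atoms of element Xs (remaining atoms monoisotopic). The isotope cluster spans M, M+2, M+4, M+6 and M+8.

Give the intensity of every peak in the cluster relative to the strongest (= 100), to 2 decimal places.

0.27 : 4.77 : 31.65 : 92.31 : 100.00

Element Dr pattern (n=2): 0.02584378 : 0.26983244 : 0.70432378
Element Xs pattern (n=2): 0.04519876 : 0.33480248 : 0.61999876
Convolve the two distributions (both contribute in 2-u steps):
  M: 0.02584378×0.04519876 = 0.001168
  M+2: 0.02584378×0.33480248 + 0.26983244×0.04519876 = 0.020849
  M+4: 0.02584378×0.61999876 + 0.26983244×0.33480248 + 0.70432378×0.04519876 = 0.138198
  M+6: 0.26983244×0.61999876 + 0.70432378×0.33480248 = 0.403105
  M+8: 0.70432378×0.61999876 = 0.436680
Scale to base peak (0.436680) = 100: 0.27 : 4.77 : 31.65 : 92.31 : 100.00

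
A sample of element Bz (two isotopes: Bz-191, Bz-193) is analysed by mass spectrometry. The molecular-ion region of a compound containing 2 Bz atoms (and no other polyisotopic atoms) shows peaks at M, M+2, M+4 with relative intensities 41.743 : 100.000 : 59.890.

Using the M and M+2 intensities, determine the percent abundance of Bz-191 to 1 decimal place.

45.5%

Write p for the Bz-191 fraction. I(M+2)/I(M) = [C(2,1)·p^1·(1−p)] / p^2 = 2·(1−p)/p = 100.000/41.743 = 2.3956
(1−p)/p = 2.3956/2 = 1.1978  ⇒  p = 1/(1 + 1.1978) = 0.4550
Bz-191: 45.5%, Bz-193: 54.5%.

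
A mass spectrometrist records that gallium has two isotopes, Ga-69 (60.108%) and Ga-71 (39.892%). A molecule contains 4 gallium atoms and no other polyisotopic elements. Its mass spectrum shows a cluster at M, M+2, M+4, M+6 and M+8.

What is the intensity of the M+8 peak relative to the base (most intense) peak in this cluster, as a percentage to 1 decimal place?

(0.60108 + 0.39892)^4 gives M 0.1305, M+2 0.3465, M+4 0.3450, M+6 0.1526, M+8 0.0253; the largest is M+2.
P(M+2) = C(4,1) × 0.60108^3 × 0.39892^1 = 4 × 0.2171685 × 0.39892 = 0.346531 (base)
P(M+8) = C(4,4) × 0.60108^0 × 0.39892^4 = 1 × 1.0000 × 0.02532464 = 0.025325
Relative intensity = 0.025325 / 0.346531 × 100 = 7.3

7.3%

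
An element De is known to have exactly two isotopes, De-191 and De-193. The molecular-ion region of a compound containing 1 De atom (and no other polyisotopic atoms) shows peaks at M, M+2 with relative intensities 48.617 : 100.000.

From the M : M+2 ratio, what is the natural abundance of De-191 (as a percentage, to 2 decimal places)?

Let p = fractional abundance of De-191. I(M+2)/I(M) = [C(1,1)·p^0·(1−p)] / p^1 = 1·(1−p)/p = 100.000/48.617 = 2.0569
(1−p)/p = 2.0569/1 = 2.0569  ⇒  p = 1/(1 + 2.0569) = 0.3271
De-191: 32.71%, De-193: 67.29%.

32.71%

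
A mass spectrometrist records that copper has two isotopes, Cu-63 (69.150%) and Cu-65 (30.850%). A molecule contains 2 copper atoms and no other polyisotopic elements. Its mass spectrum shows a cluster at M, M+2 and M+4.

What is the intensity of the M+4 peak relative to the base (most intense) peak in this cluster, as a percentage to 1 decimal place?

19.9%

Term probabilities: M 0.4782, M+2 0.4267, M+4 0.0952. Base peak = M.
P(M) = C(2,0) × 0.69150^2 × 0.30850^0 = 1 × 0.47817225 × 1.0000 = 0.478172 (base)
P(M+4) = C(2,2) × 0.69150^0 × 0.30850^2 = 1 × 1.0000 × 0.09517225 = 0.095172
Relative intensity = 0.095172 / 0.478172 × 100 = 19.9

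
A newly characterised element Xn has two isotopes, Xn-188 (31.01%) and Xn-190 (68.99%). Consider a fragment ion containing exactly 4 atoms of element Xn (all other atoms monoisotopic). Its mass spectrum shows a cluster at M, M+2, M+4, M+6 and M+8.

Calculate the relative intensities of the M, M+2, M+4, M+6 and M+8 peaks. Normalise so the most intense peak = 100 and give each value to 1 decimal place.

2.3 : 20.2 : 67.4 : 100.0 : 55.6

Expanding (0.3101 + 0.6899)^4:
P(M) = 0.3101^4 = 0.009247
P(M+2) = 4 × 0.3101^3 × 0.6899^1 = 0.082291
P(M+4) = 6 × 0.3101^2 × 0.6899^2 = 0.274617
P(M+6) = 4 × 0.3101^1 × 0.6899^3 = 0.407305
P(M+8) = 0.6899^4 = 0.226540
The M+6 peak is largest (0.407305); scaling to 100 gives 2.3 : 20.2 : 67.4 : 100.0 : 55.6.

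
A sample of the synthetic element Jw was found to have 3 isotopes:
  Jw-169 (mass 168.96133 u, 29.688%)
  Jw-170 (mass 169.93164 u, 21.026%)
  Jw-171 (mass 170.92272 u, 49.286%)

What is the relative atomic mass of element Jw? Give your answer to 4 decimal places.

Average mass = Σ (abundance × isotope mass) = 0.29688 × 168.96133 + 0.21026 × 169.93164 + 0.49286 × 170.92272
= 50.161240 + 35.729827 + 84.240972 = 170.132039 u

170.1320 u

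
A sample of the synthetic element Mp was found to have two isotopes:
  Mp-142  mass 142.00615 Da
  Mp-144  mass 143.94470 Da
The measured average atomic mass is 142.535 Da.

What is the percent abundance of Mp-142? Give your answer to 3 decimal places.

With x = fraction of Mp-142 (so Mp-144 is 1 − x):
142.00615·x + 143.94470·(1 − x) = 142.535
(142.00615 − 143.94470)·x = 142.535 − 143.94470
x = -1.40970 / -1.93855 = 0.72719 → 72.719% Mp-142, 27.281% Mp-144.

72.719%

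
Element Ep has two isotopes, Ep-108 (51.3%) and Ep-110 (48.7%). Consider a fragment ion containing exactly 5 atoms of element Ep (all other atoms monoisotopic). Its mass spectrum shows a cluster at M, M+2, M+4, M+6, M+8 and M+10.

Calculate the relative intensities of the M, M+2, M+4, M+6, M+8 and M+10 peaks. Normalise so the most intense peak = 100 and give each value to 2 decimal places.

Each Ep atom is independently Ep-108 (p = 0.513) or Ep-110 (q = 0.487); the cluster is the binomial expansion (p + q)^5.
P(M) = 0.513^5 = 0.035529
P(M+2) = 5 × 0.513^4 × 0.487^1 = 0.168643
P(M+4) = 10 × 0.513^3 × 0.487^2 = 0.320192
P(M+6) = 10 × 0.513^2 × 0.487^3 = 0.303964
P(M+8) = 5 × 0.513^1 × 0.487^4 = 0.144279
P(M+10) = 0.487^5 = 0.027393
The M+4 peak is largest (0.320192); scaling to 100 gives 11.10 : 52.67 : 100.00 : 94.93 : 45.06 : 8.56.

11.10 : 52.67 : 100.00 : 94.93 : 45.06 : 8.56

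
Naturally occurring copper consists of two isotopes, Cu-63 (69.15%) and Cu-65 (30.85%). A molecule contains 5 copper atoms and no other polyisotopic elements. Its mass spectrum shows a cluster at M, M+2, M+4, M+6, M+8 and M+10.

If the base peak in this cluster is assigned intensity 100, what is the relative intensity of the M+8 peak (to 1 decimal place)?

Term probabilities: M 0.1581, M+2 0.3527, M+4 0.3147, M+6 0.1404, M+8 0.0313, M+10 0.0028. Base peak = M+2.
P(M+2) = C(5,1) × 0.6915^4 × 0.3085^1 = 5 × 0.2286487 × 0.3085 = 0.352691 (base)
P(M+8) = C(5,4) × 0.6915^1 × 0.3085^4 = 5 × 0.6915 × 0.00905776 = 0.031317
Relative intensity = 0.031317 / 0.352691 × 100 = 8.9

8.9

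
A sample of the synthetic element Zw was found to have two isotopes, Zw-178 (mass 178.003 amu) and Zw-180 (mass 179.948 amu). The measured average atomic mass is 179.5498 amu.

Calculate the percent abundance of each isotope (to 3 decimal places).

Zw-178: 20.473%, Zw-180: 79.527%

With x = fraction of Zw-178 (so Zw-180 is 1 − x):
178.003·x + 179.948·(1 − x) = 179.5498
(178.003 − 179.948)·x = 179.5498 − 179.948
x = -0.3982 / -1.945 = 0.20473 → 20.473% Zw-178, 79.527% Zw-180.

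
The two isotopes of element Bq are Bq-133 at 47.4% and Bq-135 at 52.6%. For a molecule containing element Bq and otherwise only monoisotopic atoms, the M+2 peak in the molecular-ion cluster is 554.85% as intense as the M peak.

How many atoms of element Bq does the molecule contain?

5

For n independent Bq atoms, I(M+2)/I(M) = n · (abundance Bq-135) / (abundance Bq-133) = n · 0.526/0.474.
n = 5.5485 × 0.474/0.526 = 5.00 ≈ 5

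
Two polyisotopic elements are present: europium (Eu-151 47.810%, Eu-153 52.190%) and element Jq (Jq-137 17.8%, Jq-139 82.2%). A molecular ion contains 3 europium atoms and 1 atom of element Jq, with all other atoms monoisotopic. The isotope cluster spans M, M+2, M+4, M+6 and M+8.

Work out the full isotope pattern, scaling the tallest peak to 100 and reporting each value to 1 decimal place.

5.3 : 42.2 : 100.0 : 95.2 : 32.1

Europium pattern (n=3): 0.10928391 : 0.3578871 : 0.39067407 : 0.14215492
Element Jq pattern (n=1): 0.1780 : 0.8220
Convolve the two distributions (both contribute in 2-u steps):
  M: 0.10928391×0.1780 = 0.019453
  M+2: 0.10928391×0.8220 + 0.3578871×0.1780 = 0.153535
  M+4: 0.3578871×0.8220 + 0.39067407×0.1780 = 0.363723
  M+6: 0.39067407×0.8220 + 0.14215492×0.1780 = 0.346438
  M+8: 0.14215492×0.8220 = 0.116851
Scale to base peak (0.363723) = 100: 5.3 : 42.2 : 100.0 : 95.2 : 32.1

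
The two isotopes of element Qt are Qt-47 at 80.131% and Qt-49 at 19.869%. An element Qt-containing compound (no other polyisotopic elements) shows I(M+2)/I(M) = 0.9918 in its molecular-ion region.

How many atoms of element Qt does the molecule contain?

For n independent Qt atoms, I(M+2)/I(M) = n · (abundance Qt-49) / (abundance Qt-47) = n · 0.19869/0.80131.
n = 0.9918 × 0.80131/0.19869 = 4.00 ≈ 4

4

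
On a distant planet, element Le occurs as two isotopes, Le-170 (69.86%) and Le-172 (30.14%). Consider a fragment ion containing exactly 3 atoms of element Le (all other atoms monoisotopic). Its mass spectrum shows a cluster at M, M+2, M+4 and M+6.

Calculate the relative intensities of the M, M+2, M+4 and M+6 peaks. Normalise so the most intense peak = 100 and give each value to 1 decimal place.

The 3 Le atoms are independent, so intensities follow the terms of (0.6986 + 0.3014)^3.
P(M) = 0.6986^3 = 0.340946
P(M+2) = 3 × 0.6986^2 × 0.3014^1 = 0.441288
P(M+4) = 3 × 0.6986^1 × 0.3014^2 = 0.190387
P(M+6) = 0.3014^3 = 0.027380
The M+2 peak is largest (0.441288); scaling to 100 gives 77.3 : 100.0 : 43.1 : 6.2.

77.3 : 100.0 : 43.1 : 6.2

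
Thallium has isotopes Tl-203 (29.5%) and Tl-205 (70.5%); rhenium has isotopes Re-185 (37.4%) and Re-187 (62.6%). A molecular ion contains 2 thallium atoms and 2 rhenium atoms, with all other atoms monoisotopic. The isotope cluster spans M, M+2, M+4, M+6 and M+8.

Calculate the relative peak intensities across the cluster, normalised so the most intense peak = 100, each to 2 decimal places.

3.08 : 25.00 : 75.40 : 100.00 : 49.22

Thallium pattern (n=2): 0.087025 : 0.41595 : 0.497025
Rhenium pattern (n=2): 0.139876 : 0.468248 : 0.391876
Convolve the two distributions (both contribute in 2-u steps):
  M: 0.087025×0.139876 = 0.012173
  M+2: 0.087025×0.468248 + 0.41595×0.139876 = 0.098931
  M+4: 0.087025×0.391876 + 0.41595×0.468248 + 0.497025×0.139876 = 0.298393
  M+6: 0.41595×0.391876 + 0.497025×0.468248 = 0.395732
  M+8: 0.497025×0.391876 = 0.194772
Scale to base peak (0.395732) = 100: 3.08 : 25.00 : 75.40 : 100.00 : 49.22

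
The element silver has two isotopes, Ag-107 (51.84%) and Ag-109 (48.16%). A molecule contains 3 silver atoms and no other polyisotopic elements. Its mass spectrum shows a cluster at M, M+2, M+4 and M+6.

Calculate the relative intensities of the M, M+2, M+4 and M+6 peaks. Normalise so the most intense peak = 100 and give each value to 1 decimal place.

Each Ag atom is independently Ag-107 (p = 0.5184) or Ag-109 (q = 0.4816); the cluster is the binomial expansion (p + q)^3.
P(M) = 0.5184^3 = 0.139314
P(M+2) = 3 × 0.5184^2 × 0.4816^1 = 0.388273
P(M+4) = 3 × 0.5184^1 × 0.4816^2 = 0.360711
P(M+6) = 0.4816^3 = 0.111702
The M+2 peak is largest (0.388273); scaling to 100 gives 35.9 : 100.0 : 92.9 : 28.8.

35.9 : 100.0 : 92.9 : 28.8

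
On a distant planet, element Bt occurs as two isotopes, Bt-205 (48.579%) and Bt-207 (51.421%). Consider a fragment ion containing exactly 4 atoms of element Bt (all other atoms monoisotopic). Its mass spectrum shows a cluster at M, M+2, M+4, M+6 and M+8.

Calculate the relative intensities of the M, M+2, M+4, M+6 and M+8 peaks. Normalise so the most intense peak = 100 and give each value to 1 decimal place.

Each Bt atom is independently Bt-205 (p = 0.48579) or Bt-207 (q = 0.51421); the cluster is the binomial expansion (p + q)^4.
P(M) = 0.48579^4 = 0.055692
P(M+2) = 4 × 0.48579^3 × 0.51421^1 = 0.235801
P(M+4) = 6 × 0.48579^2 × 0.51421^2 = 0.374394
P(M+6) = 4 × 0.48579^1 × 0.51421^3 = 0.264198
P(M+8) = 0.51421^4 = 0.069914
The M+4 peak is largest (0.374394); scaling to 100 gives 14.9 : 63.0 : 100.0 : 70.6 : 18.7.

14.9 : 63.0 : 100.0 : 70.6 : 18.7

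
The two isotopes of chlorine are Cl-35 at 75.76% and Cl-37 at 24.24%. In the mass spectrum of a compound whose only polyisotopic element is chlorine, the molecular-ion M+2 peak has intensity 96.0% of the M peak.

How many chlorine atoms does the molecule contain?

3

For n independent Cl atoms, I(M+2)/I(M) = n · (abundance Cl-37) / (abundance Cl-35) = n · 0.2424/0.7576.
n = 0.960 × 0.7576/0.2424 = 3.00 ≈ 3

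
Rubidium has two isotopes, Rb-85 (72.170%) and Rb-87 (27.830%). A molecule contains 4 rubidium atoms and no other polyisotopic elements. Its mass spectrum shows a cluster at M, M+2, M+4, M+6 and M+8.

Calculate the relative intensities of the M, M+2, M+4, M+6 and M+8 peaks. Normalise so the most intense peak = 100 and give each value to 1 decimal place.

The 4 Rb atoms are independent, so intensities follow the terms of (0.72170 + 0.27830)^4.
P(M) = 0.72170^4 = 0.271286
P(M+2) = 4 × 0.72170^3 × 0.27830^1 = 0.418450
P(M+4) = 6 × 0.72170^2 × 0.27830^2 = 0.242042
P(M+6) = 4 × 0.72170^1 × 0.27830^3 = 0.062224
P(M+8) = 0.27830^4 = 0.005999
The M+2 peak is largest (0.418450); scaling to 100 gives 64.8 : 100.0 : 57.8 : 14.9 : 1.4.

64.8 : 100.0 : 57.8 : 14.9 : 1.4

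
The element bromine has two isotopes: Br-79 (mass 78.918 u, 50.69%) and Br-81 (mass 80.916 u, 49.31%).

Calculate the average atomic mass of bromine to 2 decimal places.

79.90 u

Weight each isotope mass by its fractional abundance: 0.5069 × 78.918 + 0.4931 × 80.916
= 40.0035 + 39.8997 = 79.9032 u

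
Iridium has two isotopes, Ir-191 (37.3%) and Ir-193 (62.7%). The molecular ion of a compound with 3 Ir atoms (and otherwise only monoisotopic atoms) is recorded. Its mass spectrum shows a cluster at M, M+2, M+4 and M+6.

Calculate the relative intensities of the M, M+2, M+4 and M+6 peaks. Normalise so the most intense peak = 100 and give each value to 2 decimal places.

11.80 : 59.49 : 100.00 : 56.03

The 3 Ir atoms are independent, so intensities follow the terms of (0.373 + 0.627)^3.
P(M) = 0.373^3 = 0.051895
P(M+2) = 3 × 0.373^2 × 0.627^1 = 0.261702
P(M+4) = 3 × 0.373^1 × 0.627^2 = 0.439911
P(M+6) = 0.627^3 = 0.246492
The M+4 peak is largest (0.439911); scaling to 100 gives 11.80 : 59.49 : 100.00 : 56.03.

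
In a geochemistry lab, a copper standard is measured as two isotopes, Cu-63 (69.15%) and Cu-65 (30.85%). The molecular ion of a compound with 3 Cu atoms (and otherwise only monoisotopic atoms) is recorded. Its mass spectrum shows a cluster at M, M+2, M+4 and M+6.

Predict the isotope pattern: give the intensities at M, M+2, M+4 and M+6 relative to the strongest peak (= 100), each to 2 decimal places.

74.72 : 100.00 : 44.61 : 6.63

The 3 Cu atoms are independent, so intensities follow the terms of (0.6915 + 0.3085)^3.
P(M) = 0.6915^3 = 0.330656
P(M+2) = 3 × 0.6915^2 × 0.3085^1 = 0.442548
P(M+4) = 3 × 0.6915^1 × 0.3085^2 = 0.197435
P(M+6) = 0.3085^3 = 0.029361
The M+2 peak is largest (0.442548); scaling to 100 gives 74.72 : 100.00 : 44.61 : 6.63.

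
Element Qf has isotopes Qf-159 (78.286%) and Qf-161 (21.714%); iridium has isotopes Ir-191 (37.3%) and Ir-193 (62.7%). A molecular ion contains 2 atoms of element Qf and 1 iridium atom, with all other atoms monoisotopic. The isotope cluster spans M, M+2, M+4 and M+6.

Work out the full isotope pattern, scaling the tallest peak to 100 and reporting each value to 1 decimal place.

Element Qf pattern (n=2): 0.61286978 : 0.33998044 : 0.04714978
Iridium pattern (n=1): 0.3730 : 0.6270
Convolve the two distributions (both contribute in 2-u steps):
  M: 0.61286978×0.3730 = 0.228600
  M+2: 0.61286978×0.6270 + 0.33998044×0.3730 = 0.511082
  M+4: 0.33998044×0.6270 + 0.04714978×0.3730 = 0.230755
  M+6: 0.04714978×0.6270 = 0.029563
Scale to base peak (0.511082) = 100: 44.7 : 100.0 : 45.2 : 5.8

44.7 : 100.0 : 45.2 : 5.8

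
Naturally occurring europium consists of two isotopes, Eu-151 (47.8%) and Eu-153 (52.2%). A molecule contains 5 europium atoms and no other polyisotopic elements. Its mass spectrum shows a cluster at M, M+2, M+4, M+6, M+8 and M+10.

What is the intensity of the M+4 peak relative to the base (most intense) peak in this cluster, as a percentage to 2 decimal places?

91.57%

(0.478 + 0.522)^5 gives M 0.0250, M+2 0.1363, M+4 0.2976, M+6 0.3250, M+8 0.1775, M+10 0.0388; the largest is M+6.
P(M+6) = C(5,3) × 0.478^2 × 0.522^3 = 10 × 0.228484 × 0.14223665 = 0.324988 (base)
P(M+4) = C(5,2) × 0.478^3 × 0.522^2 = 10 × 0.10921535 × 0.272484 = 0.297594
Relative intensity = 0.297594 / 0.324988 × 100 = 91.57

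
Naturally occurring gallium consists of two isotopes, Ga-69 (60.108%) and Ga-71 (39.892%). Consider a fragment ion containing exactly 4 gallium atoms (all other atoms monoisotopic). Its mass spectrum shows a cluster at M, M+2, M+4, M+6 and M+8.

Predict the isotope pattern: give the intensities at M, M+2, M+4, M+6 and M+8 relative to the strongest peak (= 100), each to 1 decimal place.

Each Ga atom is independently Ga-69 (p = 0.60108) or Ga-71 (q = 0.39892); the cluster is the binomial expansion (p + q)^4.
P(M) = 0.60108^4 = 0.130536
P(M+2) = 4 × 0.60108^3 × 0.39892^1 = 0.346531
P(M+4) = 6 × 0.60108^2 × 0.39892^2 = 0.344975
P(M+6) = 4 × 0.60108^1 × 0.39892^3 = 0.152633
P(M+8) = 0.39892^4 = 0.025325
The M+2 peak is largest (0.346531); scaling to 100 gives 37.7 : 100.0 : 99.6 : 44.0 : 7.3.

37.7 : 100.0 : 99.6 : 44.0 : 7.3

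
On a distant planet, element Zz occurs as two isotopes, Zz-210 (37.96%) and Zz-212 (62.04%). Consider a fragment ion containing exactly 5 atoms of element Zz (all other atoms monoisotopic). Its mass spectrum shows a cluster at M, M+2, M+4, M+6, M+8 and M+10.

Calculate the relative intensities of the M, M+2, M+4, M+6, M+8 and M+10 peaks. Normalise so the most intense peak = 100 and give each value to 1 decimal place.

The 5 Zz atoms are independent, so intensities follow the terms of (0.3796 + 0.6204)^5.
P(M) = 0.3796^5 = 0.007882
P(M+2) = 5 × 0.3796^4 × 0.6204^1 = 0.064409
P(M+4) = 10 × 0.3796^3 × 0.6204^2 = 0.210534
P(M+6) = 10 × 0.3796^2 × 0.6204^3 = 0.344087
P(M+8) = 5 × 0.3796^1 × 0.6204^4 = 0.281179
P(M+10) = 0.6204^5 = 0.091909
The M+6 peak is largest (0.344087); scaling to 100 gives 2.3 : 18.7 : 61.2 : 100.0 : 81.7 : 26.7.

2.3 : 18.7 : 61.2 : 100.0 : 81.7 : 26.7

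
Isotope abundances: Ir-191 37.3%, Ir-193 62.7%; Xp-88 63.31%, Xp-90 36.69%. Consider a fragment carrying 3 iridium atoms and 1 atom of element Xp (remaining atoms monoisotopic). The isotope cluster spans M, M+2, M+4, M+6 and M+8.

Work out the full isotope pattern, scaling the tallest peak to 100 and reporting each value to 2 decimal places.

Iridium pattern (n=3): 0.05189512 : 0.26170165 : 0.43991135 : 0.24649188
Element Xp pattern (n=1): 0.6331 : 0.3669
Convolve the two distributions (both contribute in 2-u steps):
  M: 0.05189512×0.6331 = 0.032855
  M+2: 0.05189512×0.3669 + 0.26170165×0.6331 = 0.184724
  M+4: 0.26170165×0.3669 + 0.43991135×0.6331 = 0.374526
  M+6: 0.43991135×0.3669 + 0.24649188×0.6331 = 0.317457
  M+8: 0.24649188×0.3669 = 0.090438
Scale to base peak (0.374526) = 100: 8.77 : 49.32 : 100.00 : 84.76 : 24.15

8.77 : 49.32 : 100.00 : 84.76 : 24.15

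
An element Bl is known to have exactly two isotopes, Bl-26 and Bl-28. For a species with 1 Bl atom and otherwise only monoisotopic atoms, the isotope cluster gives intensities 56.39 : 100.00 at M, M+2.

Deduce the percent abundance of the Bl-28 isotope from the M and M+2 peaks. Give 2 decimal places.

63.94%

Write p for the Bl-26 fraction. I(M+2)/I(M) = [C(1,1)·p^0·(1−p)] / p^1 = 1·(1−p)/p = 100.00/56.39 = 1.7734
(1−p)/p = 1.7734/1 = 1.7734  ⇒  p = 1/(1 + 1.7734) = 0.3606
Bl-26: 36.06%, Bl-28: 63.94%.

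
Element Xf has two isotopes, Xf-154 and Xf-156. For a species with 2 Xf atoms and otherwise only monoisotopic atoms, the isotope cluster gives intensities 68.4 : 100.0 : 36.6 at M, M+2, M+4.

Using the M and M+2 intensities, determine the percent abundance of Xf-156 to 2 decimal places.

42.23%

Write p for the Xf-154 fraction. I(M+2)/I(M) = [C(2,1)·p^1·(1−p)] / p^2 = 2·(1−p)/p = 100.0/68.4 = 1.4620
(1−p)/p = 1.4620/2 = 0.7310  ⇒  p = 1/(1 + 0.7310) = 0.5777
Xf-154: 57.77%, Xf-156: 42.23%.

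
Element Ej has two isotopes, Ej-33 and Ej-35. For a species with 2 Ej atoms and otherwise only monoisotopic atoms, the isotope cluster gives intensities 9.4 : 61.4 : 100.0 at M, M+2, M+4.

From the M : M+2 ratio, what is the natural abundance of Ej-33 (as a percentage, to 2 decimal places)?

23.44%

If p is the fraction of Ej that is Ej-33, then I(M+2)/I(M) = [C(2,1)·p^1·(1−p)] / p^2 = 2·(1−p)/p = 61.4/9.4 = 6.5319
(1−p)/p = 6.5319/2 = 3.2660  ⇒  p = 1/(1 + 3.2660) = 0.2344
Ej-33: 23.44%, Ej-35: 76.56%.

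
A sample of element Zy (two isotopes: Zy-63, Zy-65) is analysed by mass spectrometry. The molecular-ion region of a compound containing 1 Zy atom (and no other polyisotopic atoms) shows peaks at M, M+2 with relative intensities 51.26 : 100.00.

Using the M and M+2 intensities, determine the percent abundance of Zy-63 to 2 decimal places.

33.89%

Write p for the Zy-63 fraction. I(M+2)/I(M) = [C(1,1)·p^0·(1−p)] / p^1 = 1·(1−p)/p = 100.00/51.26 = 1.9508
(1−p)/p = 1.9508/1 = 1.9508  ⇒  p = 1/(1 + 1.9508) = 0.3389
Zy-63: 33.89%, Zy-65: 66.11%.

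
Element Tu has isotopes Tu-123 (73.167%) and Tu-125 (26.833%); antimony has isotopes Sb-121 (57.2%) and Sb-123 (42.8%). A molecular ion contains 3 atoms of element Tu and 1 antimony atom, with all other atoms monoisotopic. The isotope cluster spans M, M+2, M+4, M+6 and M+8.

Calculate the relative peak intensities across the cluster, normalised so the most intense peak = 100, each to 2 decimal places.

Element Tu pattern (n=3): 0.39169294 : 0.43094414 : 0.15804289 : 0.01932003
Antimony pattern (n=1): 0.5720 : 0.4280
Convolve the two distributions (both contribute in 2-u steps):
  M: 0.39169294×0.5720 = 0.224048
  M+2: 0.39169294×0.4280 + 0.43094414×0.5720 = 0.414145
  M+4: 0.43094414×0.4280 + 0.15804289×0.5720 = 0.274845
  M+6: 0.15804289×0.4280 + 0.01932003×0.5720 = 0.078693
  M+8: 0.01932003×0.4280 = 0.008269
Scale to base peak (0.414145) = 100: 54.10 : 100.00 : 66.36 : 19.00 : 2.00

54.10 : 100.00 : 66.36 : 19.00 : 2.00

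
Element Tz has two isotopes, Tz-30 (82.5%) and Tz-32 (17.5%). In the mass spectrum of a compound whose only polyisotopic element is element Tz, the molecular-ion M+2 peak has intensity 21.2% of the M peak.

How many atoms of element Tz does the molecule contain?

1

With n Tz atoms, P(M+2)/P(M) = C(n,1)·p^(n−1)q / p^n = n·q/p = n · 0.175/0.825.
n = 0.212 × 0.825/0.175 = 1.00 ≈ 1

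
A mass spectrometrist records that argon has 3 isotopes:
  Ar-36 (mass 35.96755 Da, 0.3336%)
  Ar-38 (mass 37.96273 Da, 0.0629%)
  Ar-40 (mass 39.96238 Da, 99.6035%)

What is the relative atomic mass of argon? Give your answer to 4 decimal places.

The abundance-weighted mean is 0.003336 × 35.96755 + 0.000629 × 37.96273 + 0.996035 × 39.96238
= 0.119988 + 0.023879 + 39.803929 = 39.947796 Da

39.9478 Da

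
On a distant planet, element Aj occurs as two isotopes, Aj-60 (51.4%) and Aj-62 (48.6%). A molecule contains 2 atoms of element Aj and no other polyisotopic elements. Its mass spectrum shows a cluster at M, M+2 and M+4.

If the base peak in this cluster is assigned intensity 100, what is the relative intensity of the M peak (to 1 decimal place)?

52.9

(0.514 + 0.486)^2 gives M 0.2642, M+2 0.4996, M+4 0.2362; the largest is M+2.
P(M+2) = C(2,1) × 0.514^1 × 0.486^1 = 2 × 0.5140 × 0.4860 = 0.499608 (base)
P(M) = C(2,0) × 0.514^2 × 0.486^0 = 1 × 0.264196 × 1.0000 = 0.264196
Relative intensity = 0.264196 / 0.499608 × 100 = 52.9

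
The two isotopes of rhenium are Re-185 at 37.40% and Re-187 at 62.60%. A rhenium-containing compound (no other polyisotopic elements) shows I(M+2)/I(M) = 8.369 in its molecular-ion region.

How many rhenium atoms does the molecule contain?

For n independent Re atoms, I(M+2)/I(M) = n · (abundance Re-187) / (abundance Re-185) = n · 0.6260/0.3740.
n = 8.369 × 0.3740/0.6260 = 5.00 ≈ 5

5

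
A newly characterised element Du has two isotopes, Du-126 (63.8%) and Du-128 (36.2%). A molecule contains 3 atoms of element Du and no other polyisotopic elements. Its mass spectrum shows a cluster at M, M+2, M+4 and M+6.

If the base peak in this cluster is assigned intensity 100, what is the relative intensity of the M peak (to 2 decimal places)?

(0.638 + 0.362)^3 gives M 0.2597, M+2 0.4420, M+4 0.2508, M+6 0.0474; the largest is M+2.
P(M+2) = C(3,1) × 0.638^2 × 0.362^1 = 3 × 0.407044 × 0.3620 = 0.442050 (base)
P(M) = C(3,0) × 0.638^3 × 0.362^0 = 1 × 0.25969407 × 1.0000 = 0.259694
Relative intensity = 0.259694 / 0.442050 × 100 = 58.75

58.75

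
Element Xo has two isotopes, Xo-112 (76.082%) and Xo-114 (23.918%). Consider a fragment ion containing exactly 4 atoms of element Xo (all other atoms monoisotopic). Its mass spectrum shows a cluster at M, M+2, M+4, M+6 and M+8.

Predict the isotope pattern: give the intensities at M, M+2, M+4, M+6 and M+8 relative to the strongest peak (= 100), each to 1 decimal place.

Each Xo atom is independently Xo-112 (p = 0.76082) or Xo-114 (q = 0.23918); the cluster is the binomial expansion (p + q)^4.
P(M) = 0.76082^4 = 0.335064
P(M+2) = 4 × 0.76082^3 × 0.23918^1 = 0.421338
P(M+4) = 6 × 0.76082^2 × 0.23918^2 = 0.198685
P(M+6) = 4 × 0.76082^1 × 0.23918^3 = 0.041641
P(M+8) = 0.23918^4 = 0.003273
The M+2 peak is largest (0.421338); scaling to 100 gives 79.5 : 100.0 : 47.2 : 9.9 : 0.8.

79.5 : 100.0 : 47.2 : 9.9 : 0.8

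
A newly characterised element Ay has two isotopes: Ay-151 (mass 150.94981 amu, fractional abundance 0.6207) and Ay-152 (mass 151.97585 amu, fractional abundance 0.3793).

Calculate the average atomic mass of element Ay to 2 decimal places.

Average mass = Σ (abundance × isotope mass) = 0.6207 × 150.94981 + 0.3793 × 151.97585
= 93.694547 + 57.644440 = 151.338987 amu

151.34 amu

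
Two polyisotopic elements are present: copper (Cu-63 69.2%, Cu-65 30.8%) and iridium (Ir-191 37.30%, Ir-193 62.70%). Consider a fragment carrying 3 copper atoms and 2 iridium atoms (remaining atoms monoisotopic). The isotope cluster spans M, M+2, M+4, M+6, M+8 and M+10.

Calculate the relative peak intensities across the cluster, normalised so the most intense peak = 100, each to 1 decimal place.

Copper pattern (n=3): 0.33137389 : 0.44247034 : 0.19693766 : 0.02921811
Iridium pattern (n=2): 0.139129 : 0.467742 : 0.393129
Convolve the two distributions (both contribute in 2-u steps):
  M: 0.33137389×0.139129 = 0.046104
  M+2: 0.33137389×0.467742 + 0.44247034×0.139129 = 0.216558
  M+4: 0.33137389×0.393129 + 0.44247034×0.467742 + 0.19693766×0.139129 = 0.364634
  M+6: 0.44247034×0.393129 + 0.19693766×0.467742 + 0.02921811×0.139129 = 0.270129
  M+8: 0.19693766×0.393129 + 0.02921811×0.467742 = 0.091088
  M+10: 0.02921811×0.393129 = 0.011486
Scale to base peak (0.364634) = 100: 12.6 : 59.4 : 100.0 : 74.1 : 25.0 : 3.2

12.6 : 59.4 : 100.0 : 74.1 : 25.0 : 3.2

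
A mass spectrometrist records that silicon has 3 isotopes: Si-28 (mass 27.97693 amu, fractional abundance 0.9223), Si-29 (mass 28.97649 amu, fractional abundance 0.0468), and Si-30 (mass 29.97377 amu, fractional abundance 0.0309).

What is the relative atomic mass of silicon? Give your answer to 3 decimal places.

28.085 amu

Weight each isotope mass by its fractional abundance: 0.9223 × 27.97693 + 0.0468 × 28.97649 + 0.0309 × 29.97377
= 25.803123 + 1.356100 + 0.926189 = 28.085412 amu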